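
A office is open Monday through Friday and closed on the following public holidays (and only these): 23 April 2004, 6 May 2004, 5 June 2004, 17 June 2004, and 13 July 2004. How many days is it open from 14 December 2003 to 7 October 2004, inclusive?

210

14 December 2003 is a Sunday.
From 14 December 2003 to 7 October 2004 is 299 days inclusive.
299 = 7 × 42 + 5, so there are 42 full weeks plus 5 extra days.
Each full week contributes 5 weekdays (Mon–Fri): 42 × 5 = 210.
The 5 extra days are Sunday, Monday, Tuesday, Wednesday, Thursday — 4 of them qualify.
Total: 210 + 4 = 214.
Holidays: 23 April 2004 (Fri); 6 May 2004 (Thu); 5 June 2004 (Sat); 17 June 2004 (Thu); 13 July 2004 (Tue).
4 of the 5 holidays fall on weekdays; the rest are weekends and were already excluded.
Business days: 214 − 4 = 210.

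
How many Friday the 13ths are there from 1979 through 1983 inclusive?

8

Friday-the-13ths by year:
1979: Apr, Jul
1980: Jun
1981: Feb, Mar, Nov
1982: Aug
1983: May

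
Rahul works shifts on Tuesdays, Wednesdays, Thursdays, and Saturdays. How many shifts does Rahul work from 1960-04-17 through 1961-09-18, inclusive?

296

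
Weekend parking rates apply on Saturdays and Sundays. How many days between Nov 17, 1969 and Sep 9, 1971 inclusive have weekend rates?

188

Nov 17, 1969 is a Monday.
That's 662 days from start to end, counting both.
662 = 7 × 94 + 4, so there are 94 full weeks plus 4 extra days.
Each full week contributes 2 weekend days (Sat, Sun): 94 × 2 = 188.
The 4 extra days are Monday, Tuesday, Wednesday, Thursday — none qualify.
Total: 188 + 0 = 188.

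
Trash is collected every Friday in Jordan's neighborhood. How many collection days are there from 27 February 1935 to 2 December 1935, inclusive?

40

27 February 1935 is a Wednesday.
That's 279 days from start to end, counting both.
279 = 7 × 39 + 6, so there are 39 full weeks plus 6 extra days.
Each full week contributes one Friday: 39 so far.
The 6 extra days are Wed, Thu, Fri, Sat, Sun, Mon — 1 of them qualifies.
Total: 39 + 1 = 40.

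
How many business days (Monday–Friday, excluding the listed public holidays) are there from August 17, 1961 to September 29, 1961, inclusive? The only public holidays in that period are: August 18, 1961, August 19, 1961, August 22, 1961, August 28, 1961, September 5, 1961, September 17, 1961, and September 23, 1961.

28

August 17, 1961 is a Thursday.
The range spans 44 days (inclusive of both endpoints).
44 = 7 × 6 + 2, so there are 6 full weeks plus 2 extra days.
Each full week contributes 5 weekdays (Mon–Fri): 6 × 5 = 30.
The 2 extra days are Thursday, Friday — 2 of them qualify.
Total: 30 + 2 = 32.
Holidays: August 18, 1961 (Fri); August 19, 1961 (Sat); August 22, 1961 (Tue); August 28, 1961 (Mon); September 5, 1961 (Tue); September 17, 1961 (Sun); September 23, 1961 (Sat).
4 of the 7 holidays fall on weekdays; the rest are weekends and were already excluded.
Business days: 32 − 4 = 28.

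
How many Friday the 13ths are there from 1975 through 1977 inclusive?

Friday-the-13ths by year:
1975: Jun
1976: Feb, Aug
1977: May

4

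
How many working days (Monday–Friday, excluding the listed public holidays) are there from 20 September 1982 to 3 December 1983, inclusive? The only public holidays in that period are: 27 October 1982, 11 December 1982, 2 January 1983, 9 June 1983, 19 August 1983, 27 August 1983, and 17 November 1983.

311 working days

20 September 1982 is a Monday.
From 20 September 1982 to 3 December 1983 is 440 days inclusive.
440 = 7 × 62 + 6, so there are 62 full weeks plus 6 extra days.
Each full week contributes 5 weekdays (Mon–Fri): 62 × 5 = 310.
The 6 extra days are Mon, Tue, Wed, Thu, Fri, Sat — 5 of them qualify.
Total: 310 + 5 = 315.
Holidays: 27 October 1982 (Wed); 11 December 1982 (Sat); 2 January 1983 (Sun); 9 June 1983 (Thu); 19 August 1983 (Fri); 27 August 1983 (Sat); 17 November 1983 (Thu).
4 of the 7 holidays fall on weekdays; the rest are weekends and were already excluded.
Business days: 315 − 4 = 311.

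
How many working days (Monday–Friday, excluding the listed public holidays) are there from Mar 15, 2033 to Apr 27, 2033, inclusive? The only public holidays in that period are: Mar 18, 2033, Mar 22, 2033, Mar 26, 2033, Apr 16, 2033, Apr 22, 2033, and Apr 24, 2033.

Mar 15, 2033 is a Tuesday.
The range spans 44 days (inclusive of both endpoints).
44 = 7 × 6 + 2, so there are 6 full weeks plus 2 extra days.
Each full week contributes 5 weekdays (Mon–Fri): 6 × 5 = 30.
The 2 extra days are Tue, Wed — 2 of them qualify.
Total: 30 + 2 = 32.
Holidays: Mar 18, 2033 (Fri); Mar 22, 2033 (Tue); Mar 26, 2033 (Sat); Apr 16, 2033 (Sat); Apr 22, 2033 (Fri); Apr 24, 2033 (Sun).
3 of the 6 holidays fall on weekdays; the rest are weekends and were already excluded.
Business days: 32 − 3 = 29.

29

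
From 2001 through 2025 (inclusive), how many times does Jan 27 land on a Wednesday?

3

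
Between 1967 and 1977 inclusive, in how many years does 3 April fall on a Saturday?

2

Day of week of April 3 in each year:
1967: Mon, 1968: Wed, 1969: Thu, 1970: Fri, 1971: Sat ✓, 1972: Mon, 1973: Tue, 1974: Wed, 1975: Thu, 1976: Sat ✓, 1977: Sun
Saturdays: 1971, 1976.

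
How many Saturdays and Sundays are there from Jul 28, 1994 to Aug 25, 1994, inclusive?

Jul 28, 1994 is a Thursday.
From Jul 28, 1994 to Aug 25, 1994 is 29 days inclusive.
29 = 7 × 4 + 1, so there are 4 full weeks plus 1 extra day.
Each full week contributes 2 weekend days (Sat, Sun): 4 × 2 = 8.
The 1 extra day is Thu — none qualify.
Total: 8 + 0 = 8.

8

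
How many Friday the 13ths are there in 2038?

1

The 13th falls on a Friday when the month's 13th has weekday Fri.
Jan 13 is Wed; Feb 13 is Sat; Mar 13 is Sat; Apr 13 is Tue; May 13 is Thu; Jun 13 is Sun; Jul 13 is Tue; Aug 13 is Fri ✓; Sep 13 is Mon; Oct 13 is Wed; Nov 13 is Sat; Dec 13 is Mon.
Friday the 13ths: Aug.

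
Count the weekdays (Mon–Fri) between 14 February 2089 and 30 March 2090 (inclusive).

14 February 2089 is a Monday.
That's 410 days from start to end, counting both.
410 = 7 × 58 + 4, so there are 58 full weeks plus 4 extra days.
Each full week contributes 5 weekdays (Mon–Fri): 58 × 5 = 290.
The 4 extra days are Monday, Tuesday, Wednesday, Thursday — 4 of them qualify.
Total: 290 + 4 = 294.

294 weekdays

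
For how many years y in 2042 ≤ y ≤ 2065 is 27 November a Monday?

Day of week of November 27 in each year:
2042: Thu, 2043: Fri, 2044: Sun, 2045: Mon ✓, 2046: Tue, 2047: Wed, 2048: Fri, 2049: Sat, 2050: Sun, 2051: Mon ✓, 2052: Wed, 2053: Thu, 2054: Fri, 2055: Sat, 2056: Mon ✓, 2057: Tue, 2058: Wed, 2059: Thu, 2060: Sat, 2061: Sun, 2062: Mon ✓, 2063: Tue, 2064: Thu, 2065: Fri
Mondays: 2045, 2051, 2056, 2062.

4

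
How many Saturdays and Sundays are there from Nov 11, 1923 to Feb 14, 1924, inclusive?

Nov 11, 1923 is a Sunday.
From Nov 11, 1923 to Feb 14, 1924 is 96 days inclusive.
96 = 7 × 13 + 5, so there are 13 full weeks plus 5 extra days.
Each full week contributes 2 weekend days (Sat, Sun): 13 × 2 = 26.
The 5 extra days are Sunday, Monday, Tuesday, Wednesday, Thursday — 1 of them qualifies.
Total: 26 + 1 = 27.

27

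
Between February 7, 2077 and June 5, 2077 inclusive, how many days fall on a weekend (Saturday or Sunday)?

February 7, 2077 is a Sunday.
That's 119 days from start to end, counting both.
119 = 7 × 17, so the span is exactly 17 full weeks.
Each full week contributes 2 weekend days (Sat, Sun): 17 × 2 = 34.
Total: 34.

34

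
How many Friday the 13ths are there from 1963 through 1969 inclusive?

11

Friday-the-13ths by year:
1963: Sep, Dec
1964: Mar, Nov
1965: Aug
1966: May
1967: Jan, Oct
1968: Sep, Dec
1969: Jun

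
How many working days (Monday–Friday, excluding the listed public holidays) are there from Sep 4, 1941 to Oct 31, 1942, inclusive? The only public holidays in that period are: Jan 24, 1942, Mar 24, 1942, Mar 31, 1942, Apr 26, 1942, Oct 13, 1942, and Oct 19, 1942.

Sep 4, 1941 is a Thursday.
The range spans 423 days (inclusive of both endpoints).
423 = 7 × 60 + 3, so there are 60 full weeks plus 3 extra days.
Each full week contributes 5 weekdays (Mon–Fri): 60 × 5 = 300.
The 3 extra days are Thursday, Friday, Saturday — 2 of them qualify.
Total: 300 + 2 = 302.
Holidays: Jan 24, 1942 (Sat); Mar 24, 1942 (Tue); Mar 31, 1942 (Tue); Apr 26, 1942 (Sun); Oct 13, 1942 (Tue); Oct 19, 1942 (Mon).
4 of the 6 holidays fall on weekdays; the rest are weekends and were already excluded.
Business days: 302 − 4 = 298.

298 working days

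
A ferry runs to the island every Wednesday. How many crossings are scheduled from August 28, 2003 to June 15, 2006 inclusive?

August 28, 2003 is a Thursday.
From August 28, 2003 to June 15, 2006 is 1023 days inclusive.
1023 = 7 × 146 + 1, so there are 146 full weeks plus 1 extra day.
Each full week contributes one Wednesday: 146 so far.
The 1 extra day is Thursday — none qualify.
Total: 146 + 0 = 146.

146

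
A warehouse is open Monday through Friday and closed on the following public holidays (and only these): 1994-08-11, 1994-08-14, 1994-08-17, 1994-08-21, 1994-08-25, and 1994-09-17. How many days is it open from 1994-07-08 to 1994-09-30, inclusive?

58 working days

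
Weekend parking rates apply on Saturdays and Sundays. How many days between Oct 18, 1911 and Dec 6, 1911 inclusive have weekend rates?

Oct 18, 1911 is a Wednesday.
From Oct 18, 1911 to Dec 6, 1911 is 50 days inclusive.
50 = 7 × 7 + 1, so there are 7 full weeks plus 1 extra day.
Each full week contributes 2 weekend days (Sat, Sun): 7 × 2 = 14.
The 1 extra day is Wed — none qualify.
Total: 14 + 0 = 14.

14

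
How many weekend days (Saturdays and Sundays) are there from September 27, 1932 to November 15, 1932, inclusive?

September 27, 1932 is a Tuesday.
From September 27, 1932 to November 15, 1932 is 50 days inclusive.
50 = 7 × 7 + 1, so there are 7 full weeks plus 1 extra day.
Each full week contributes 2 weekend days (Sat, Sun): 7 × 2 = 14.
The 1 extra day is Tue — none qualify.
Total: 14 + 0 = 14.

14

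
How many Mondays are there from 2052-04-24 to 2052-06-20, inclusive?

8 Mondays

2052-04-24 is a Wednesday.
That's 58 days from start to end, counting both.
58 = 7 × 8 + 2, so there are 8 full weeks plus 2 extra days.
Each full week contributes one Monday: 8 so far.
The 2 extra days are Wednesday, Thursday — none qualify.
Total: 8 + 0 = 8.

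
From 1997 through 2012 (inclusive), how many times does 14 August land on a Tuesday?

Day of week of August 14 in each year:
1997: Thu, 1998: Fri, 1999: Sat, 2000: Mon, 2001: Tue ✓, 2002: Wed, 2003: Thu, 2004: Sat, 2005: Sun, 2006: Mon, 2007: Tue ✓, 2008: Thu, 2009: Fri, 2010: Sat, 2011: Sun, 2012: Tue ✓
Tuesdays: 2001, 2007, 2012.

3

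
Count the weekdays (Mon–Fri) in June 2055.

22

June 1, 2055 is a Tuesday.
From June 1, 2055 to June 30, 2055 is 30 days inclusive.
30 = 7 × 4 + 2, so there are 4 full weeks plus 2 extra days.
Each full week contributes 5 weekdays (Mon–Fri): 4 × 5 = 20.
The 2 extra days are Tue, Wed — 2 of them qualify.
Total: 20 + 2 = 22.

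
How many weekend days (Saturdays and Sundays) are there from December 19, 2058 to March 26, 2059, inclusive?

December 19, 2058 is a Thursday.
That's 98 days from start to end, counting both.
98 = 7 × 14, so the span is exactly 14 full weeks.
Each full week contributes 2 weekend days (Sat, Sun): 14 × 2 = 28.
Total: 28.

28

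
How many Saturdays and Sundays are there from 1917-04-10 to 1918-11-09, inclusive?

1917-04-10 is a Tuesday.
The range spans 579 days (inclusive of both endpoints).
579 = 7 × 82 + 5, so there are 82 full weeks plus 5 extra days.
Each full week contributes 2 weekend days (Sat, Sun): 82 × 2 = 164.
The 5 extra days are Tue, Wed, Thu, Fri, Sat — 1 of them qualifies.
Total: 164 + 1 = 165.

165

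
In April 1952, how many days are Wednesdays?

1952-04-01 is a Tuesday.
The range spans 30 days (inclusive of both endpoints).
30 = 7 × 4 + 2, so there are 4 full weeks plus 2 extra days.
Each full week contributes one Wednesday: 4 so far.
The 2 extra days are Tuesday, Wednesday — 1 of them qualifies.
Total: 4 + 1 = 5.

5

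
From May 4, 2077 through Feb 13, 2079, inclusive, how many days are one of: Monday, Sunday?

May 4, 2077 is a Tuesday.
The range spans 651 days (inclusive of both endpoints).
651 = 7 × 93, so the span is exactly 93 full weeks.
Each full week contributes 2 days from the set (Mon, Sun): 93 × 2 = 186.
Total: 186.

186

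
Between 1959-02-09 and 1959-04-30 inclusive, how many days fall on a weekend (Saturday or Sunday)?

22

1959-02-09 is a Monday.
The range spans 81 days (inclusive of both endpoints).
81 = 7 × 11 + 4, so there are 11 full weeks plus 4 extra days.
Each full week contributes 2 weekend days (Sat, Sun): 11 × 2 = 22.
The 4 extra days are Monday, Tuesday, Wednesday, Thursday — none qualify.
Total: 22 + 0 = 22.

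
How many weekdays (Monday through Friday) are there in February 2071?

1 February 2071 is a Sunday.
That's 28 days from start to end, counting both.
28 = 7 × 4, so the span is exactly 4 full weeks.
Each full week contributes 5 weekdays (Mon–Fri): 4 × 5 = 20.

20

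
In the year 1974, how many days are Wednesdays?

52

January 1, 1974 is a Tuesday.
The range spans 365 days (inclusive of both endpoints).
365 = 7 × 52 + 1, so there are 52 full weeks plus 1 extra day.
Each full week contributes one Wednesday: 52 so far.
The 1 extra day is Tuesday — none qualify.
Total: 52 + 0 = 52.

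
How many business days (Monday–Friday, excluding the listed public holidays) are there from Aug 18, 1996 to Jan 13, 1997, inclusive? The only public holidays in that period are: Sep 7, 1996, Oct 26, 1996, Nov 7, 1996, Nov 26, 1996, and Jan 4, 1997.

104

Aug 18, 1996 is a Sunday.
From Aug 18, 1996 to Jan 13, 1997 is 149 days inclusive.
149 = 7 × 21 + 2, so there are 21 full weeks plus 2 extra days.
Each full week contributes 5 weekdays (Mon–Fri): 21 × 5 = 105.
The 2 extra days are Sunday, Monday — 1 of them qualifies.
Total: 105 + 1 = 106.
Holidays: Sep 7, 1996 (Sat); Oct 26, 1996 (Sat); Nov 7, 1996 (Thu); Nov 26, 1996 (Tue); Jan 4, 1997 (Sat).
2 of the 5 holidays fall on weekdays; the rest are weekends and were already excluded.
Business days: 106 − 2 = 104.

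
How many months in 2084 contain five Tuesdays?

A month has five Tuesdays exactly when Tuesday falls within its first (length − 28) days.
Jan: 31 days, starts Sat → 5 of Sat, Sun, Mon
Feb: 29 days, starts Tue → 5 of Tue ✓
Mar: 31 days, starts Wed → 5 of Wed, Thu, Fri
Apr: 30 days, starts Sat → 5 of Sat, Sun
May: 31 days, starts Mon → 5 of Mon, Tue, Wed ✓
Jun: 30 days, starts Thu → 5 of Thu, Fri
Jul: 31 days, starts Sat → 5 of Sat, Sun, Mon
Aug: 31 days, starts Tue → 5 of Tue, Wed, Thu ✓
Sep: 30 days, starts Fri → 5 of Fri, Sat
Oct: 31 days, starts Sun → 5 of Sun, Mon, Tue ✓
Nov: 30 days, starts Wed → 5 of Wed, Thu
Dec: 31 days, starts Fri → 5 of Fri, Sat, Sun
Months with five Tuesdays: Feb, May, Aug, Oct.

4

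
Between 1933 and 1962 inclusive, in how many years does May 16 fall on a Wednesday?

5

Day of week of May 16 in each year:
1933: Tue, 1934: Wed ✓, 1935: Thu, 1936: Sat, 1937: Sun, 1938: Mon, 1939: Tue, 1940: Thu, 1941: Fri, 1942: Sat, 1943: Sun, 1944: Tue, 1945: Wed ✓, 1946: Thu, 1947: Fri, 1948: Sun, 1949: Mon, 1950: Tue, 1951: Wed ✓, 1952: Fri, 1953: Sat, 1954: Sun, 1955: Mon, 1956: Wed ✓, 1957: Thu, 1958: Fri, 1959: Sat, 1960: Mon, 1961: Tue, 1962: Wed ✓
Wednesdays: 1934, 1945, 1951, 1956, 1962.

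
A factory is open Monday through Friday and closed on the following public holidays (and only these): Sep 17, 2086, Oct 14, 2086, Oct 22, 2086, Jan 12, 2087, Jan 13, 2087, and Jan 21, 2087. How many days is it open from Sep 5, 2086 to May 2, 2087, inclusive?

Sep 5, 2086 is a Thursday.
From Sep 5, 2086 to May 2, 2087 is 240 days inclusive.
240 = 7 × 34 + 2, so there are 34 full weeks plus 2 extra days.
Each full week contributes 5 weekdays (Mon–Fri): 34 × 5 = 170.
The 2 extra days are Thu, Fri — 2 of them qualify.
Total: 170 + 2 = 172.
Holidays: Sep 17, 2086 (Tue); Oct 14, 2086 (Mon); Oct 22, 2086 (Tue); Jan 12, 2087 (Sun); Jan 13, 2087 (Mon); Jan 21, 2087 (Tue).
5 of the 6 holidays fall on weekdays; the rest are weekends and were already excluded.
Business days: 172 − 5 = 167.

167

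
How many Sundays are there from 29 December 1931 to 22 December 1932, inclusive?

29 December 1931 is a Tuesday.
The range spans 360 days (inclusive of both endpoints).
360 = 7 × 51 + 3, so there are 51 full weeks plus 3 extra days.
Each full week contributes one Sunday: 51 so far.
The 3 extra days are Tue, Wed, Thu — none qualify.
Total: 51 + 0 = 51.

51 Sundays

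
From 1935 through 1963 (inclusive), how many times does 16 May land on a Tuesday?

Day of week of May 16 in each year:
1935: Thu, 1936: Sat, 1937: Sun, 1938: Mon, 1939: Tue ✓, 1940: Thu, 1941: Fri, 1942: Sat, 1943: Sun, 1944: Tue ✓, 1945: Wed, 1946: Thu, 1947: Fri, 1948: Sun, 1949: Mon, 1950: Tue ✓, 1951: Wed, 1952: Fri, 1953: Sat, 1954: Sun, 1955: Mon, 1956: Wed, 1957: Thu, 1958: Fri, 1959: Sat, 1960: Mon, 1961: Tue ✓, 1962: Wed, 1963: Thu
Tuesdays: 1939, 1944, 1950, 1961.

4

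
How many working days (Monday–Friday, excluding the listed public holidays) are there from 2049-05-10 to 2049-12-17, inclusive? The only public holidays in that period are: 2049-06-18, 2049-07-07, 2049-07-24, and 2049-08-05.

157 working days

2049-05-10 is a Monday.
The range spans 222 days (inclusive of both endpoints).
222 = 7 × 31 + 5, so there are 31 full weeks plus 5 extra days.
Each full week contributes 5 weekdays (Mon–Fri): 31 × 5 = 155.
The 5 extra days are Mon, Tue, Wed, Thu, Fri — 5 of them qualify.
Total: 155 + 5 = 160.
Holidays: 2049-06-18 (Fri); 2049-07-07 (Wed); 2049-07-24 (Sat); 2049-08-05 (Thu).
3 of the 4 holidays fall on weekdays; the rest are weekends and were already excluded.
Business days: 160 − 3 = 157.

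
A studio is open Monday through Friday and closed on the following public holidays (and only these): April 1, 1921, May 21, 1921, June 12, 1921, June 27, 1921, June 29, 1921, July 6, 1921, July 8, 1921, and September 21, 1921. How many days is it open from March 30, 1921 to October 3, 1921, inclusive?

128 business days

March 30, 1921 is a Wednesday.
That's 188 days from start to end, counting both.
188 = 7 × 26 + 6, so there are 26 full weeks plus 6 extra days.
Each full week contributes 5 weekdays (Mon–Fri): 26 × 5 = 130.
The 6 extra days are Wednesday, Thursday, Friday, Saturday, Sunday, Monday — 4 of them qualify.
Total: 130 + 4 = 134.
Holidays: April 1, 1921 (Fri); May 21, 1921 (Sat); June 12, 1921 (Sun); June 27, 1921 (Mon); June 29, 1921 (Wed); July 6, 1921 (Wed); July 8, 1921 (Fri); September 21, 1921 (Wed).
6 of the 8 holidays fall on weekdays; the rest are weekends and were already excluded.
Business days: 134 − 6 = 128.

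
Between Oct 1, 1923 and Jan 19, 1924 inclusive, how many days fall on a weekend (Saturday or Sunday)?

Oct 1, 1923 is a Monday.
That's 111 days from start to end, counting both.
111 = 7 × 15 + 6, so there are 15 full weeks plus 6 extra days.
Each full week contributes 2 weekend days (Sat, Sun): 15 × 2 = 30.
The 6 extra days are Mon, Tue, Wed, Thu, Fri, Sat — 1 of them qualifies.
Total: 30 + 1 = 31.

31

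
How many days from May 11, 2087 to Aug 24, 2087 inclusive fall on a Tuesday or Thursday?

30

May 11, 2087 is a Sunday.
From May 11, 2087 to Aug 24, 2087 is 106 days inclusive.
106 = 7 × 15 + 1, so there are 15 full weeks plus 1 extra day.
Each full week contributes 2 days from the set (Tue, Thu): 15 × 2 = 30.
The 1 extra day is Sun — none qualify.
Total: 30 + 0 = 30.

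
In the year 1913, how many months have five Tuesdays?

4

A month has five Tuesdays exactly when Tuesday falls within its first (length − 28) days.
Jan: 31 days, starts Wed → 5 of Wed, Thu, Fri
Feb: 28 days, starts Sat → 5 of (none)
Mar: 31 days, starts Sat → 5 of Sat, Sun, Mon
Apr: 30 days, starts Tue → 5 of Tue, Wed ✓
May: 31 days, starts Thu → 5 of Thu, Fri, Sat
Jun: 30 days, starts Sun → 5 of Sun, Mon
Jul: 31 days, starts Tue → 5 of Tue, Wed, Thu ✓
Aug: 31 days, starts Fri → 5 of Fri, Sat, Sun
Sep: 30 days, starts Mon → 5 of Mon, Tue ✓
Oct: 31 days, starts Wed → 5 of Wed, Thu, Fri
Nov: 30 days, starts Sat → 5 of Sat, Sun
Dec: 31 days, starts Mon → 5 of Mon, Tue, Wed ✓
Months with five Tuesdays: Apr, Jul, Sep, Dec.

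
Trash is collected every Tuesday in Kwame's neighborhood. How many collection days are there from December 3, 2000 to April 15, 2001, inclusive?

December 3, 2000 is a Sunday.
From December 3, 2000 to April 15, 2001 is 134 days inclusive.
134 = 7 × 19 + 1, so there are 19 full weeks plus 1 extra day.
Each full week contributes one Tuesday: 19 so far.
The 1 extra day is Sunday — none qualify.
Total: 19 + 0 = 19.

19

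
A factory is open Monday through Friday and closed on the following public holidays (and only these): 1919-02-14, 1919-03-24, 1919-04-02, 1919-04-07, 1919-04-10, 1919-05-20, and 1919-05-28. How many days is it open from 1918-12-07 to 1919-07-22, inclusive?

1918-12-07 is a Saturday.
That's 228 days from start to end, counting both.
228 = 7 × 32 + 4, so there are 32 full weeks plus 4 extra days.
Each full week contributes 5 weekdays (Mon–Fri): 32 × 5 = 160.
The 4 extra days are Saturday, Sunday, Monday, Tuesday — 2 of them qualify.
Total: 160 + 2 = 162.
Holidays: 1919-02-14 (Fri); 1919-03-24 (Mon); 1919-04-02 (Wed); 1919-04-07 (Mon); 1919-04-10 (Thu); 1919-05-20 (Tue); 1919-05-28 (Wed).
All 7 holidays fall on weekdays, so subtract 7.
Business days: 162 − 7 = 155.

155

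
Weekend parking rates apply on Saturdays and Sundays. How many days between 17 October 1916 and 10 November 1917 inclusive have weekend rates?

17 October 1916 is a Tuesday.
From 17 October 1916 to 10 November 1917 is 390 days inclusive.
390 = 7 × 55 + 5, so there are 55 full weeks plus 5 extra days.
Each full week contributes 2 weekend days (Sat, Sun): 55 × 2 = 110.
The 5 extra days are Tue, Wed, Thu, Fri, Sat — 1 of them qualifies.
Total: 110 + 1 = 111.

111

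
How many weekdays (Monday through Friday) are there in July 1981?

23

1981-07-01 is a Wednesday.
The range spans 31 days (inclusive of both endpoints).
31 = 7 × 4 + 3, so there are 4 full weeks plus 3 extra days.
Each full week contributes 5 weekdays (Mon–Fri): 4 × 5 = 20.
The 3 extra days are Wednesday, Thursday, Friday — 3 of them qualify.
Total: 20 + 3 = 23.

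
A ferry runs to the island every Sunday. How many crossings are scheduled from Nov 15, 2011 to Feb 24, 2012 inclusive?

14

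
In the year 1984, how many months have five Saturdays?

4

A month has five Saturdays exactly when Saturday falls within its first (length − 28) days.
Jan: 31 days, starts Sun → 5 of Sun, Mon, Tue
Feb: 29 days, starts Wed → 5 of Wed
Mar: 31 days, starts Thu → 5 of Thu, Fri, Sat ✓
Apr: 30 days, starts Sun → 5 of Sun, Mon
May: 31 days, starts Tue → 5 of Tue, Wed, Thu
Jun: 30 days, starts Fri → 5 of Fri, Sat ✓
Jul: 31 days, starts Sun → 5 of Sun, Mon, Tue
Aug: 31 days, starts Wed → 5 of Wed, Thu, Fri
Sep: 30 days, starts Sat → 5 of Sat, Sun ✓
Oct: 31 days, starts Mon → 5 of Mon, Tue, Wed
Nov: 30 days, starts Thu → 5 of Thu, Fri
Dec: 31 days, starts Sat → 5 of Sat, Sun, Mon ✓
Months with five Saturdays: Mar, Jun, Sep, Dec.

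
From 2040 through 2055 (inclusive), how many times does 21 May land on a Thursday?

Day of week of May 21 in each year:
2040: Mon, 2041: Tue, 2042: Wed, 2043: Thu ✓, 2044: Sat, 2045: Sun, 2046: Mon, 2047: Tue, 2048: Thu ✓, 2049: Fri, 2050: Sat, 2051: Sun, 2052: Tue, 2053: Wed, 2054: Thu ✓, 2055: Fri
Thursdays: 2043, 2048, 2054.

3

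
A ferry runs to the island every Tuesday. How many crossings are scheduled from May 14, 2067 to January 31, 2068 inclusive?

May 14, 2067 is a Saturday.
From May 14, 2067 to January 31, 2068 is 263 days inclusive.
263 = 7 × 37 + 4, so there are 37 full weeks plus 4 extra days.
Each full week contributes one Tuesday: 37 so far.
The 4 extra days are Sat, Sun, Mon, Tue — 1 of them qualifies.
Total: 37 + 1 = 38.

38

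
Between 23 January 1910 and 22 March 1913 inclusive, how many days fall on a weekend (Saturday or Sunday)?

330

23 January 1910 is a Sunday.
From 23 January 1910 to 22 March 1913 is 1155 days inclusive.
1155 = 7 × 165, so the span is exactly 165 full weeks.
Each full week contributes 2 weekend days (Sat, Sun): 165 × 2 = 330.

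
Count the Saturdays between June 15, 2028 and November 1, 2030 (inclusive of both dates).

124

June 15, 2028 is a Thursday.
The range spans 870 days (inclusive of both endpoints).
870 = 7 × 124 + 2, so there are 124 full weeks plus 2 extra days.
Each full week contributes one Saturday: 124 so far.
The 2 extra days are Thursday, Friday — none qualify.
Total: 124 + 0 = 124.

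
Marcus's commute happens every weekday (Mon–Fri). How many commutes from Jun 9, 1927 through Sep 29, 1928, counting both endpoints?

342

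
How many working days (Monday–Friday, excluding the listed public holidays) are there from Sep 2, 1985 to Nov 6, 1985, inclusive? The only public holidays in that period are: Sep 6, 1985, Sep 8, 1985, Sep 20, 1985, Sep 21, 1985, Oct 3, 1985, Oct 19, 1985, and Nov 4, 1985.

44 working days

Sep 2, 1985 is a Monday.
That's 66 days from start to end, counting both.
66 = 7 × 9 + 3, so there are 9 full weeks plus 3 extra days.
Each full week contributes 5 weekdays (Mon–Fri): 9 × 5 = 45.
The 3 extra days are Monday, Tuesday, Wednesday — 3 of them qualify.
Total: 45 + 3 = 48.
Holidays: Sep 6, 1985 (Fri); Sep 8, 1985 (Sun); Sep 20, 1985 (Fri); Sep 21, 1985 (Sat); Oct 3, 1985 (Thu); Oct 19, 1985 (Sat); Nov 4, 1985 (Mon).
4 of the 7 holidays fall on weekdays; the rest are weekends and were already excluded.
Business days: 48 − 4 = 44.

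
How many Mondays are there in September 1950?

1 September 1950 is a Friday.
The range spans 30 days (inclusive of both endpoints).
30 = 7 × 4 + 2, so there are 4 full weeks plus 2 extra days.
Each full week contributes one Monday: 4 so far.
The 2 extra days are Friday, Saturday — none qualify.
Total: 4 + 0 = 4.

4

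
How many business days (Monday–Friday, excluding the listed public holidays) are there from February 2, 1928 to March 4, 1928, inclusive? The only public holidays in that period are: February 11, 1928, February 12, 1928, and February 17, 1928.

21 business days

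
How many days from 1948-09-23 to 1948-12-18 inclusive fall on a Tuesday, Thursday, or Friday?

38

1948-09-23 is a Thursday.
The range spans 87 days (inclusive of both endpoints).
87 = 7 × 12 + 3, so there are 12 full weeks plus 3 extra days.
Each full week contributes 3 days from the set (Tue, Thu, Fri): 12 × 3 = 36.
The 3 extra days are Thu, Fri, Sat — 2 of them qualify.
Total: 36 + 2 = 38.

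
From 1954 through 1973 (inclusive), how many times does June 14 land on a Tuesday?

3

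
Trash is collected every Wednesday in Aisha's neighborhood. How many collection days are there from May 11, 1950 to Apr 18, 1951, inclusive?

49

May 11, 1950 is a Thursday.
The range spans 343 days (inclusive of both endpoints).
343 = 7 × 49, so the span is exactly 49 full weeks.
Each full week contributes one Wednesday: 49 so far.
Total: 49.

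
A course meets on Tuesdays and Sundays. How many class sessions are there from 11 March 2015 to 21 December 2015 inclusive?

81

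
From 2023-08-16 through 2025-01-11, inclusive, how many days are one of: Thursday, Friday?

2023-08-16 is a Wednesday.
The range spans 515 days (inclusive of both endpoints).
515 = 7 × 73 + 4, so there are 73 full weeks plus 4 extra days.
Each full week contributes 2 days from the set (Thu, Fri): 73 × 2 = 146.
The 4 extra days are Wed, Thu, Fri, Sat — 2 of them qualify.
Total: 146 + 2 = 148.

148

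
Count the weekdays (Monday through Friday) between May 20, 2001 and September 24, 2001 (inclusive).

May 20, 2001 is a Sunday.
The range spans 128 days (inclusive of both endpoints).
128 = 7 × 18 + 2, so there are 18 full weeks plus 2 extra days.
Each full week contributes 5 weekdays (Mon–Fri): 18 × 5 = 90.
The 2 extra days are Sun, Mon — 1 of them qualifies.
Total: 90 + 1 = 91.

91 weekdays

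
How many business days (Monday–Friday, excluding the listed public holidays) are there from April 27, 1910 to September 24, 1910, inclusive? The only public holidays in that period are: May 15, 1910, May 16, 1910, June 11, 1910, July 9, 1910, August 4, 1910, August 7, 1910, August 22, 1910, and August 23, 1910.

April 27, 1910 is a Wednesday.
From April 27, 1910 to September 24, 1910 is 151 days inclusive.
151 = 7 × 21 + 4, so there are 21 full weeks plus 4 extra days.
Each full week contributes 5 weekdays (Mon–Fri): 21 × 5 = 105.
The 4 extra days are Wednesday, Thursday, Friday, Saturday — 3 of them qualify.
Total: 105 + 3 = 108.
Holidays: May 15, 1910 (Sun); May 16, 1910 (Mon); June 11, 1910 (Sat); July 9, 1910 (Sat); August 4, 1910 (Thu); August 7, 1910 (Sun); August 22, 1910 (Mon); August 23, 1910 (Tue).
4 of the 8 holidays fall on weekdays; the rest are weekends and were already excluded.
Business days: 108 − 4 = 104.

104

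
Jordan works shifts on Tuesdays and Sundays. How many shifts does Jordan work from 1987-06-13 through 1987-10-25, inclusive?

39

1987-06-13 is a Saturday.
The range spans 135 days (inclusive of both endpoints).
135 = 7 × 19 + 2, so there are 19 full weeks plus 2 extra days.
Each full week contributes 2 days from the set (Tue, Sun): 19 × 2 = 38.
The 2 extra days are Saturday, Sunday — 1 of them qualifies.
Total: 38 + 1 = 39.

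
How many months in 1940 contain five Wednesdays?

4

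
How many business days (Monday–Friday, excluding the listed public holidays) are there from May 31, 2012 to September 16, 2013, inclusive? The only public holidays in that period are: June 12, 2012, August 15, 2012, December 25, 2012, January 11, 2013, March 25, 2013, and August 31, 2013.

333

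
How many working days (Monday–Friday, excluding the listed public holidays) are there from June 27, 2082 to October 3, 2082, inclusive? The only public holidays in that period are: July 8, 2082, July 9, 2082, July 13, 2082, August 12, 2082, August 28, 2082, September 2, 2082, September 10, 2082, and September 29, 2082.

June 27, 2082 is a Saturday.
That's 99 days from start to end, counting both.
99 = 7 × 14 + 1, so there are 14 full weeks plus 1 extra day.
Each full week contributes 5 weekdays (Mon–Fri): 14 × 5 = 70.
The 1 extra day is Sat — none qualify.
Total: 70 + 0 = 70.
Holidays: July 8, 2082 (Wed); July 9, 2082 (Thu); July 13, 2082 (Mon); August 12, 2082 (Wed); August 28, 2082 (Fri); September 2, 2082 (Wed); September 10, 2082 (Thu); September 29, 2082 (Tue).
All 8 holidays fall on weekdays, so subtract 8.
Business days: 70 − 8 = 62.

62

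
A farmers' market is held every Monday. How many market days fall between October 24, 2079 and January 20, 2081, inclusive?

65 Mondays

October 24, 2079 is a Tuesday.
The range spans 455 days (inclusive of both endpoints).
455 = 7 × 65, so the span is exactly 65 full weeks.
Each full week contributes one Monday: 65 so far.
Total: 65.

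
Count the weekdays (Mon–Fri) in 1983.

Jan 1, 1983 is a Saturday.
That's 365 days from start to end, counting both.
365 = 7 × 52 + 1, so there are 52 full weeks plus 1 extra day.
Each full week contributes 5 weekdays (Mon–Fri): 52 × 5 = 260.
The 1 extra day is Saturday — none qualify.
Total: 260 + 0 = 260.

260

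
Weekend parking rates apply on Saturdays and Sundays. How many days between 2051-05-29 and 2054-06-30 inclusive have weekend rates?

322

2051-05-29 is a Monday.
From 2051-05-29 to 2054-06-30 is 1129 days inclusive.
1129 = 7 × 161 + 2, so there are 161 full weeks plus 2 extra days.
Each full week contributes 2 weekend days (Sat, Sun): 161 × 2 = 322.
The 2 extra days are Monday, Tuesday — none qualify.
Total: 322 + 0 = 322.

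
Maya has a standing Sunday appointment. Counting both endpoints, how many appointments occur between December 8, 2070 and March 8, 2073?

117 Sundays

December 8, 2070 is a Monday.
From December 8, 2070 to March 8, 2073 is 822 days inclusive.
822 = 7 × 117 + 3, so there are 117 full weeks plus 3 extra days.
Each full week contributes one Sunday: 117 so far.
The 3 extra days are Monday, Tuesday, Wednesday — none qualify.
Total: 117 + 0 = 117.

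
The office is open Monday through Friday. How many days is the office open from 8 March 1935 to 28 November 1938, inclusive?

8 March 1935 is a Friday.
The range spans 1362 days (inclusive of both endpoints).
1362 = 7 × 194 + 4, so there are 194 full weeks plus 4 extra days.
Each full week contributes 5 weekdays (Mon–Fri): 194 × 5 = 970.
The 4 extra days are Friday, Saturday, Sunday, Monday — 2 of them qualify.
Total: 970 + 2 = 972.

972 weekdays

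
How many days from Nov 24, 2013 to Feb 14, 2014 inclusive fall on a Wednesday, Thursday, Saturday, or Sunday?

47

Nov 24, 2013 is a Sunday.
The range spans 83 days (inclusive of both endpoints).
83 = 7 × 11 + 6, so there are 11 full weeks plus 6 extra days.
Each full week contributes 4 days from the set (Wed, Thu, Sat, Sun): 11 × 4 = 44.
The 6 extra days are Sunday, Monday, Tuesday, Wednesday, Thursday, Friday — 3 of them qualify.
Total: 44 + 3 = 47.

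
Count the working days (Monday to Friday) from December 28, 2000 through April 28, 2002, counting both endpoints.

347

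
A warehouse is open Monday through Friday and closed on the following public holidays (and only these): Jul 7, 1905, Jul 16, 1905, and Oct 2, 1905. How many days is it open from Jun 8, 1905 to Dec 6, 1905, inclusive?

128

Jun 8, 1905 is a Thursday.
From Jun 8, 1905 to Dec 6, 1905 is 182 days inclusive.
182 = 7 × 26, so the span is exactly 26 full weeks.
Each full week contributes 5 weekdays (Mon–Fri): 26 × 5 = 130.
Holidays: Jul 7, 1905 (Fri); Jul 16, 1905 (Sun); Oct 2, 1905 (Mon).
2 of the 3 holidays fall on weekdays; the rest are weekends and were already excluded.
Business days: 130 − 2 = 128.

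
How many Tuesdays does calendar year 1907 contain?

Jan 1, 1907 is a Tuesday.
From Jan 1, 1907 to Dec 31, 1907 is 365 days inclusive.
365 = 7 × 52 + 1, so there are 52 full weeks plus 1 extra day.
Each full week contributes one Tuesday: 52 so far.
The 1 extra day is Tuesday — 1 of them qualifies.
Total: 52 + 1 = 53.

53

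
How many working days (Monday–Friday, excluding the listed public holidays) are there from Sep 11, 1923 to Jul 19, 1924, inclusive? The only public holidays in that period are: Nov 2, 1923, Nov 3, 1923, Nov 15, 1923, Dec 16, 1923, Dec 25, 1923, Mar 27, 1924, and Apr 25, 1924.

219 working days

Sep 11, 1923 is a Tuesday.
From Sep 11, 1923 to Jul 19, 1924 is 313 days inclusive.
313 = 7 × 44 + 5, so there are 44 full weeks plus 5 extra days.
Each full week contributes 5 weekdays (Mon–Fri): 44 × 5 = 220.
The 5 extra days are Tuesday, Wednesday, Thursday, Friday, Saturday — 4 of them qualify.
Total: 220 + 4 = 224.
Holidays: Nov 2, 1923 (Fri); Nov 3, 1923 (Sat); Nov 15, 1923 (Thu); Dec 16, 1923 (Sun); Dec 25, 1923 (Tue); Mar 27, 1924 (Thu); Apr 25, 1924 (Fri).
5 of the 7 holidays fall on weekdays; the rest are weekends and were already excluded.
Business days: 224 − 5 = 219.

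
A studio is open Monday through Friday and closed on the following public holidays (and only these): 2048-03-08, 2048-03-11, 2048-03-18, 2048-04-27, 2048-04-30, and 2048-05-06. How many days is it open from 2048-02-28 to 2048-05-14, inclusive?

2048-02-28 is a Friday.
From 2048-02-28 to 2048-05-14 is 77 days inclusive.
77 = 7 × 11, so the span is exactly 11 full weeks.
Each full week contributes 5 weekdays (Mon–Fri): 11 × 5 = 55.
Total: 55.
Holidays: 2048-03-08 (Sun); 2048-03-11 (Wed); 2048-03-18 (Wed); 2048-04-27 (Mon); 2048-04-30 (Thu); 2048-05-06 (Wed).
5 of the 6 holidays fall on weekdays; the rest are weekends and were already excluded.
Business days: 55 − 5 = 50.

50 business days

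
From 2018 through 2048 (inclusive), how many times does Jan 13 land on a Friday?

4

Day of week of January 13 in each year:
2018: Sat, 2019: Sun, 2020: Mon, 2021: Wed, 2022: Thu, 2023: Fri ✓, 2024: Sat, 2025: Mon, 2026: Tue, 2027: Wed, 2028: Thu, 2029: Sat, 2030: Sun, 2031: Mon, 2032: Tue, 2033: Thu, 2034: Fri ✓, 2035: Sat, 2036: Sun, 2037: Tue, 2038: Wed, 2039: Thu, 2040: Fri ✓, 2041: Sun, 2042: Mon, 2043: Tue, 2044: Wed, 2045: Fri ✓, 2046: Sat, 2047: Sun, 2048: Mon
Fridays: 2023, 2034, 2040, 2045.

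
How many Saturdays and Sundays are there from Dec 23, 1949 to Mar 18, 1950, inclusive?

25

Dec 23, 1949 is a Friday.
From Dec 23, 1949 to Mar 18, 1950 is 86 days inclusive.
86 = 7 × 12 + 2, so there are 12 full weeks plus 2 extra days.
Each full week contributes 2 weekend days (Sat, Sun): 12 × 2 = 24.
The 2 extra days are Friday, Saturday — 1 of them qualifies.
Total: 24 + 1 = 25.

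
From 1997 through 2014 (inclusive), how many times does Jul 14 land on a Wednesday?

3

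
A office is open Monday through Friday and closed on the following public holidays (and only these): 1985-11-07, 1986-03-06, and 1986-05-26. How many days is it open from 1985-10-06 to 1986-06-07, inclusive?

1985-10-06 is a Sunday.
From 1985-10-06 to 1986-06-07 is 245 days inclusive.
245 = 7 × 35, so the span is exactly 35 full weeks.
Each full week contributes 5 weekdays (Mon–Fri): 35 × 5 = 175.
Total: 175.
Holidays: 1985-11-07 (Thu); 1986-03-06 (Thu); 1986-05-26 (Mon).
All 3 holidays fall on weekdays, so subtract 3.
Business days: 175 − 3 = 172.

172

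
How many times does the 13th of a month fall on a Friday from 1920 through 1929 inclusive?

Friday-the-13ths by year:
1920: Feb, Aug
1921: May
1922: Jan, Oct
1923: Apr, Jul
1924: Jun
1925: Feb, Mar, Nov
1926: Aug
1927: May
1928: Jan, Apr, Jul
1929: Sep, Dec

18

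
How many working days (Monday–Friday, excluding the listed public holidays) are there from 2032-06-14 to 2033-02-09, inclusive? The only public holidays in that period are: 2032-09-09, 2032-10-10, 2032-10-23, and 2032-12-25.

172 working days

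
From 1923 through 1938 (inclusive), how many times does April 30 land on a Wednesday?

Day of week of April 30 in each year:
1923: Mon, 1924: Wed ✓, 1925: Thu, 1926: Fri, 1927: Sat, 1928: Mon, 1929: Tue, 1930: Wed ✓, 1931: Thu, 1932: Sat, 1933: Sun, 1934: Mon, 1935: Tue, 1936: Thu, 1937: Fri, 1938: Sat
Wednesdays: 1924, 1930.

2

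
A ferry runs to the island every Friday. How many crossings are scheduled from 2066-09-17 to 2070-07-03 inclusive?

198

2066-09-17 is a Friday.
The range spans 1386 days (inclusive of both endpoints).
1386 = 7 × 198, so the span is exactly 198 full weeks.
Each full week contributes one Friday: 198 so far.
Total: 198.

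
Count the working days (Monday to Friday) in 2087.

Jan 1, 2087 is a Wednesday.
That's 365 days from start to end, counting both.
365 = 7 × 52 + 1, so there are 52 full weeks plus 1 extra day.
Each full week contributes 5 weekdays (Mon–Fri): 52 × 5 = 260.
The 1 extra day is Wed — 1 of them qualifies.
Total: 260 + 1 = 261.

261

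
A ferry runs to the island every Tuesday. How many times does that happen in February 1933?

4

1933-02-01 is a Wednesday.
That's 28 days from start to end, counting both.
28 = 7 × 4, so the span is exactly 4 full weeks.
Each full week contributes one Tuesday: 4 so far.
Total: 4.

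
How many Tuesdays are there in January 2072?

4

2072-01-01 is a Friday.
From 2072-01-01 to 2072-01-31 is 31 days inclusive.
31 = 7 × 4 + 3, so there are 4 full weeks plus 3 extra days.
Each full week contributes one Tuesday: 4 so far.
The 3 extra days are Friday, Saturday, Sunday — none qualify.
Total: 4 + 0 = 4.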